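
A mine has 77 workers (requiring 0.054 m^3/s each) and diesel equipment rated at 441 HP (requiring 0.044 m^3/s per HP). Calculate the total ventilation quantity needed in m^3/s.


23.562 m^3/s

Airflow for workers:
Q_people = 77 * 0.054 = 4.158 m^3/s
Airflow for diesel equipment:
Q_diesel = 441 * 0.044 = 19.404 m^3/s
Total ventilation:
Q_total = 4.158 + 19.404
= 23.562 m^3/s


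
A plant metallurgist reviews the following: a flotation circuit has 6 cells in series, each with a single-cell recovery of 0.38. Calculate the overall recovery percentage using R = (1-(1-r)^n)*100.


94.32%

Complement of single-cell recovery:
1 - r = 1 - 0.38 = 0.62
Raise to power n:
(1 - r)^6 = 0.62^6 = 0.05680023558
Overall recovery:
R = (1 - 0.05680023558) * 100
= 94.32%


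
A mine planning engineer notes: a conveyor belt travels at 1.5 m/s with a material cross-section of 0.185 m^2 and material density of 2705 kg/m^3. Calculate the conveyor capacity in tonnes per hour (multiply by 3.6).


Volumetric flow = speed * area
= 1.5 * 0.185 = 0.2775 m^3/s
Mass flow = volumetric * density
= 0.2775 * 2705 = 750.6375 kg/s
Convert to t/h: multiply by 3.6
Capacity = 750.6375 * 3.6
= 2702.295 t/h

2702.295 t/h


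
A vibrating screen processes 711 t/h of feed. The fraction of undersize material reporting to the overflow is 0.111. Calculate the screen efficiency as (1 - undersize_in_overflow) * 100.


88.9%

Screen efficiency = (1 - fraction of undersize in overflow) * 100
= (1 - 0.111) * 100
= 0.889 * 100
= 88.9%


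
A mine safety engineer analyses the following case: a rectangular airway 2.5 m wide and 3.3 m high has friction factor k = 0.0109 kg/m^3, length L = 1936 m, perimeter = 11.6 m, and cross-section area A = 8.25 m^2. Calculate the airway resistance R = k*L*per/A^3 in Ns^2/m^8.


0.4359 Ns^2/m^8

Compute the numerator:
k * L * per = 0.0109 * 1936 * 11.6
= 244.78784
Compute the denominator:
A^3 = 8.25^3 = 561.515625
Resistance:
R = 244.78784 / 561.515625
= 0.4359 Ns^2/m^8


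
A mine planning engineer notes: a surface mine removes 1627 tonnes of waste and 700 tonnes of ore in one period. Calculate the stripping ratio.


2.3243

Stripping ratio = waste tonnage / ore tonnage
= 1627 / 700
= 2.3243


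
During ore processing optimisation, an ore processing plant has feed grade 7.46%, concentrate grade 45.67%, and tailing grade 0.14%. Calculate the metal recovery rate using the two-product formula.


98.425%

Using the two-product formula:
R = 100 * c * (f - t) / (f * (c - t))
Numerator = 100 * 45.67 * (7.46 - 0.14)
= 100 * 45.67 * 7.32
= 33430.44
Denominator = 7.46 * (45.67 - 0.14)
= 7.46 * 45.53
= 339.6538
R = 33430.44 / 339.6538
= 98.425%


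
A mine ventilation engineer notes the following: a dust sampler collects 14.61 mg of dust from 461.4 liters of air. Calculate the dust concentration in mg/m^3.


Convert liters to m^3: 1 m^3 = 1000 L
Concentration = mass / volume * 1000
= 14.61 / 461.4 * 1000
= 0.03166449935 * 1000
= 31.6645 mg/m^3

31.6645 mg/m^3


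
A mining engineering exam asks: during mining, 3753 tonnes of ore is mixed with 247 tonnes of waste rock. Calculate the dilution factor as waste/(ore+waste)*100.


6.175%

Total material = ore + waste
= 3753 + 247 = 4000 tonnes
Dilution = waste / total * 100
= 247 / 4000 * 100
= 0.06175 * 100
= 6.175%


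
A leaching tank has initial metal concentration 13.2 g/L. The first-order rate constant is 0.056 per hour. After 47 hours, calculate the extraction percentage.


92.8066%

Compute the exponent:
-k * t = -0.056 * 47 = -2.632
Remaining concentration:
C = 13.2 * exp(-2.632)
= 13.2 * 0.07193444938
= 0.9495347318 g/L
Extracted = 13.2 - 0.9495347318 = 12.25046527 g/L
Extraction % = 12.25046527 / 13.2 * 100
= 92.8066%


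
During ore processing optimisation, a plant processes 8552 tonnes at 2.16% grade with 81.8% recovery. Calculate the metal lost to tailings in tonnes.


Total metal in feed:
= 8552 * 2.16 / 100 = 184.7232 tonnes
Metal recovered:
= 184.7232 * 81.8 / 100 = 151.1035776 tonnes
Metal lost to tailings:
= 184.7232 - 151.1035776
= 33.6196 tonnes

33.6196 tonnes


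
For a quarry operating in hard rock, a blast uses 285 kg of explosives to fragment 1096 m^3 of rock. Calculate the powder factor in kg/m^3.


0.26 kg/m^3

Powder factor = explosive mass / rock volume
= 285 / 1096
= 0.26 kg/m^3


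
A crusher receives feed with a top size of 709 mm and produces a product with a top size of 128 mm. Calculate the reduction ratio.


Reduction ratio = feed size / product size
= 709 / 128
= 5.5391

5.5391


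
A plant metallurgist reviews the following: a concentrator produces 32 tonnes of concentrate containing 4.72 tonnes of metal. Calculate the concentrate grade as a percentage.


Grade = (metal in concentrate / concentrate mass) * 100
= (4.72 / 32) * 100
= 0.1475 * 100
= 14.75%

14.75%


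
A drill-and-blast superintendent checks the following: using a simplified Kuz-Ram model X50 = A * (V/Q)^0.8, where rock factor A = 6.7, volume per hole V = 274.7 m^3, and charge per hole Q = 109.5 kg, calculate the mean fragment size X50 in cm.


Compute V/Q:
V/Q = 274.7 / 109.5 = 2.508675799
Raise to the power 0.8:
(V/Q)^0.8 = 2.508675799^0.8 = 2.087159467
Multiply by A:
X50 = 6.7 * 2.087159467
= 13.984 cm

13.984 cm


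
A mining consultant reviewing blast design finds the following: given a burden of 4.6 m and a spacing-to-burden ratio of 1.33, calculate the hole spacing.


Spacing = burden * ratio
= 4.6 * 1.33
= 6.118 m

6.118 m


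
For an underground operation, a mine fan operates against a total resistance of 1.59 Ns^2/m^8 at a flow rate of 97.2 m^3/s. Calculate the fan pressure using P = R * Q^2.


Compute Q^2:
Q^2 = 97.2^2 = 9447.84
Compute pressure:
P = R * Q^2 = 1.59 * 9447.84
= 15022.0656 Pa

15022.0656 Pa


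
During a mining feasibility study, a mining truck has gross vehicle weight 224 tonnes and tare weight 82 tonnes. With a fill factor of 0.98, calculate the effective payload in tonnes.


Maximum payload = gross - tare
= 224 - 82 = 142 tonnes
Effective payload = max payload * fill factor
= 142 * 0.98
= 139.16 tonnes

139.16 tonnes


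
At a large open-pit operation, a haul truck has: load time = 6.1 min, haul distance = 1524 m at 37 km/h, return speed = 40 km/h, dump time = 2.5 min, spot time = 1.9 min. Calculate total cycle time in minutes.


Convert haul speed to m/min: 37 * 1000/60 = 616.6666667 m/min
Haul time = 1524 / 616.6666667 = 2.471351351 min
Convert return speed to m/min: 40 * 1000/60 = 666.6666667 m/min
Return time = 1524 / 666.6666667 = 2.286 min
Total cycle time:
= 6.1 + 2.471351351 + 2.5 + 2.286 + 1.9
= 15.2574 min

15.2574 min


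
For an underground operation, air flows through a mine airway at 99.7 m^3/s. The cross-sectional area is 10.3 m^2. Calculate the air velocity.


Velocity = flow rate / cross-sectional area
= 99.7 / 10.3
= 9.6796 m/s

9.6796 m/s


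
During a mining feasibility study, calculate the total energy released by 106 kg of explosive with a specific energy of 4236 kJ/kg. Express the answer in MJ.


449.016 MJ

Energy = mass * specific_energy / 1000
= 106 * 4236 / 1000
= 449016 / 1000
= 449.016 MJ


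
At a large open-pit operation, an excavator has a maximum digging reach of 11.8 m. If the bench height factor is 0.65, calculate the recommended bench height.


7.67 m

Bench height = reach * factor
= 11.8 * 0.65
= 7.67 m


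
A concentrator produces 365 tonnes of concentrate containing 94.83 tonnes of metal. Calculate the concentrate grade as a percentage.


Grade = (metal in concentrate / concentrate mass) * 100
= (94.83 / 365) * 100
= 0.2598082192 * 100
= 25.9808%

25.9808%


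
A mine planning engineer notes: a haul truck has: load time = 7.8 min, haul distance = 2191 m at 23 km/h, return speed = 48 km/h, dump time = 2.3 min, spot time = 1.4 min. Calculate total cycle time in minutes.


19.9544 min

Convert haul speed to m/min: 23 * 1000/60 = 383.3333333 m/min
Haul time = 2191 / 383.3333333 = 5.715652174 min
Convert return speed to m/min: 48 * 1000/60 = 800 m/min
Return time = 2191 / 800 = 2.73875 min
Total cycle time:
= 7.8 + 5.715652174 + 2.3 + 2.73875 + 1.4
= 19.9544 min


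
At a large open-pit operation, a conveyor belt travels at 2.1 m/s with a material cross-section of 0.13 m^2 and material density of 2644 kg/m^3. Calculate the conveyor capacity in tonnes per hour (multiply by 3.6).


2598.5232 t/h

Volumetric flow = speed * area
= 2.1 * 0.13 = 0.273 m^3/s
Mass flow = volumetric * density
= 0.273 * 2644 = 721.812 kg/s
Convert to t/h: multiply by 3.6
Capacity = 721.812 * 3.6
= 2598.5232 t/h


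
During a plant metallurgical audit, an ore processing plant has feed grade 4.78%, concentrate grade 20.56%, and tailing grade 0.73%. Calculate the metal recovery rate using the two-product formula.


Using the two-product formula:
R = 100 * c * (f - t) / (f * (c - t))
Numerator = 100 * 20.56 * (4.78 - 0.73)
= 100 * 20.56 * 4.05
= 8326.8
Denominator = 4.78 * (20.56 - 0.73)
= 4.78 * 19.83
= 94.7874
R = 8326.8 / 94.7874
= 87.8471%

87.8471%


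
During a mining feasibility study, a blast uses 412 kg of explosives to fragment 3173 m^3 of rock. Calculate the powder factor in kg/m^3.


Powder factor = explosive mass / rock volume
= 412 / 3173
= 0.1298 kg/m^3

0.1298 kg/m^3


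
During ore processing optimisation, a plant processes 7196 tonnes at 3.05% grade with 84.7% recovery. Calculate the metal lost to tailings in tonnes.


Total metal in feed:
= 7196 * 3.05 / 100 = 219.478 tonnes
Metal recovered:
= 219.478 * 84.7 / 100 = 185.897866 tonnes
Metal lost to tailings:
= 219.478 - 185.897866
= 33.5801 tonnes

33.5801 tonnes


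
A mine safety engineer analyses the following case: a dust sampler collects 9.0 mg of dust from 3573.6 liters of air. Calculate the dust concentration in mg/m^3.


2.5185 mg/m^3

Convert liters to m^3: 1 m^3 = 1000 L
Concentration = mass / volume * 1000
= 9.0 / 3573.6 * 1000
= 0.002518468771 * 1000
= 2.5185 mg/m^3


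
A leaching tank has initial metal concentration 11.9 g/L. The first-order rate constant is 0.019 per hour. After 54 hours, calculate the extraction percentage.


64.1562%

Compute the exponent:
-k * t = -0.019 * 54 = -1.026
Remaining concentration:
C = 11.9 * exp(-1.026)
= 11.9 * 0.3584378483
= 4.265410395 g/L
Extracted = 11.9 - 4.265410395 = 7.634589605 g/L
Extraction % = 7.634589605 / 11.9 * 100
= 64.1562%


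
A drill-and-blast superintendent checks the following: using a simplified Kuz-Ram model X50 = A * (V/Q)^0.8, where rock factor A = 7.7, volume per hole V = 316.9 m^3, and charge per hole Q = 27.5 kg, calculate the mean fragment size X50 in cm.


54.4205 cm

Compute V/Q:
V/Q = 316.9 / 27.5 = 11.52363636
Raise to the power 0.8:
(V/Q)^0.8 = 11.52363636^0.8 = 7.067594698
Multiply by A:
X50 = 7.7 * 7.067594698
= 54.4205 cm


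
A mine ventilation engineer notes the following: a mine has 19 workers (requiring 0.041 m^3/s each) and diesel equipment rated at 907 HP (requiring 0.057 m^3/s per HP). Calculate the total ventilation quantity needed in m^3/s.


52.478 m^3/s

Airflow for workers:
Q_people = 19 * 0.041 = 0.779 m^3/s
Airflow for diesel equipment:
Q_diesel = 907 * 0.057 = 51.699 m^3/s
Total ventilation:
Q_total = 0.779 + 51.699
= 52.478 m^3/s


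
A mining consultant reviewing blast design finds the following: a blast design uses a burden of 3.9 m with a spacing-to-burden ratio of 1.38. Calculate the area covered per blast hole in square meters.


First, find the spacing:
Spacing = burden * ratio = 3.9 * 1.38
= 5.382 m
Then, calculate the area:
Area = burden * spacing = 3.9 * 5.382
= 20.9898 m^2

20.9898 m^2


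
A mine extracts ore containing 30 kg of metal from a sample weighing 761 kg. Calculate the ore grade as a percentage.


Ore grade = (metal mass / ore mass) * 100
= (30 / 761) * 100
= 0.0394218134 * 100
= 3.9422%

3.9422%


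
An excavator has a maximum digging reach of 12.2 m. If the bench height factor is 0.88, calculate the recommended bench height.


Bench height = reach * factor
= 12.2 * 0.88
= 10.736 m

10.736 m


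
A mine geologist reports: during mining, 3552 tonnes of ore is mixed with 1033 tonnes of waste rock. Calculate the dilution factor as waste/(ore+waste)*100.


22.53%

Total material = ore + waste
= 3552 + 1033 = 4585 tonnes
Dilution = waste / total * 100
= 1033 / 4585 * 100
= 0.2252998909 * 100
= 22.53%


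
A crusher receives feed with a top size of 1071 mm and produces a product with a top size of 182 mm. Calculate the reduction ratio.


Reduction ratio = feed size / product size
= 1071 / 182
= 5.8846

5.8846


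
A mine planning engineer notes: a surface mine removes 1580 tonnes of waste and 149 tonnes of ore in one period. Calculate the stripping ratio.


10.604

Stripping ratio = waste tonnage / ore tonnage
= 1580 / 149
= 10.604


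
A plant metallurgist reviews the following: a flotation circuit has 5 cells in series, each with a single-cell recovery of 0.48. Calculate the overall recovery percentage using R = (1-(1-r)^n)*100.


Complement of single-cell recovery:
1 - r = 1 - 0.48 = 0.52
Raise to power n:
(1 - r)^5 = 0.52^5 = 0.0380204032
Overall recovery:
R = (1 - 0.0380204032) * 100
= 96.198%

96.198%


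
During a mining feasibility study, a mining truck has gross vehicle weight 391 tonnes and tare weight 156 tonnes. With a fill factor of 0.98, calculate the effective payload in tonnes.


Maximum payload = gross - tare
= 391 - 156 = 235 tonnes
Effective payload = max payload * fill factor
= 235 * 0.98
= 230.3 tonnes

230.3 tonnes


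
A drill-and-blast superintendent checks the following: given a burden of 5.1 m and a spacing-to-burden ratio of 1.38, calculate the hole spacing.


7.038 m

Spacing = burden * ratio
= 5.1 * 1.38
= 7.038 m


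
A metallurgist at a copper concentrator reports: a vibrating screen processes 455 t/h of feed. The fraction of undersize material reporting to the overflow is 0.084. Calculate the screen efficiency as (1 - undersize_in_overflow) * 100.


Screen efficiency = (1 - fraction of undersize in overflow) * 100
= (1 - 0.084) * 100
= 0.916 * 100
= 91.6%

91.6%


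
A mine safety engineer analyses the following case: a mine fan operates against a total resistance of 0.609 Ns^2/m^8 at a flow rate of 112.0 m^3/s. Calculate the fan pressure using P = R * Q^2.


Compute Q^2:
Q^2 = 112.0^2 = 12544.0
Compute pressure:
P = R * Q^2 = 0.609 * 12544.0
= 7639.296 Pa

7639.296 Pa


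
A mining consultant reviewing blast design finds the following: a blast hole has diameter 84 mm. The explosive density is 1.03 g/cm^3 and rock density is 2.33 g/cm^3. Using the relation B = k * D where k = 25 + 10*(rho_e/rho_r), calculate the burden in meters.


2.4713 m

First, compute k:
rho_e / rho_r = 1.03 / 2.33 = 0.4420600858
k = 25 + 10 * 0.4420600858 = 29.42060086
Then, compute burden:
B = k * D / 1000 = 29.42060086 * 84 / 1000
= 2471.330472 / 1000
= 2.4713 m


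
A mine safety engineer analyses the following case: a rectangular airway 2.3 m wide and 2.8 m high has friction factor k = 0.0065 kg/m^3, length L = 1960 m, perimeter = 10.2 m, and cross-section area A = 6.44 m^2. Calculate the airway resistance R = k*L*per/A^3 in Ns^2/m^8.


0.4865 Ns^2/m^8

Compute the numerator:
k * L * per = 0.0065 * 1960 * 10.2
= 129.948
Compute the denominator:
A^3 = 6.44^3 = 267.089984
Resistance:
R = 129.948 / 267.089984
= 0.4865 Ns^2/m^8


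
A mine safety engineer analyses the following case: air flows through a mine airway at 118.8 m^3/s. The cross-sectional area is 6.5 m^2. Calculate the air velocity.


Velocity = flow rate / cross-sectional area
= 118.8 / 6.5
= 18.2769 m/s

18.2769 m/s


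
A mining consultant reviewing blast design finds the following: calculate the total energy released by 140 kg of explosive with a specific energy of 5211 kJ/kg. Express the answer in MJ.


Energy = mass * specific_energy / 1000
= 140 * 5211 / 1000
= 729540 / 1000
= 729.54 MJ

729.54 MJ


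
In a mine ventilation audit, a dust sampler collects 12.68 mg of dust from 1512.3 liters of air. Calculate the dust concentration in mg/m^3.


8.3846 mg/m^3

Convert liters to m^3: 1 m^3 = 1000 L
Concentration = mass / volume * 1000
= 12.68 / 1512.3 * 1000
= 0.008384579779 * 1000
= 8.3846 mg/m^3


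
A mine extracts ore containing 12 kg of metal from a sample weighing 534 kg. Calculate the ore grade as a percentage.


Ore grade = (metal mass / ore mass) * 100
= (12 / 534) * 100
= 0.02247191011 * 100
= 2.2472%

2.2472%


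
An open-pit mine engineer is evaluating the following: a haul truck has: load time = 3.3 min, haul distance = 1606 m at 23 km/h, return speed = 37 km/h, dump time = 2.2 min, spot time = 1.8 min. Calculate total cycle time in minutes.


14.0939 min

Convert haul speed to m/min: 23 * 1000/60 = 383.3333333 m/min
Haul time = 1606 / 383.3333333 = 4.189565217 min
Convert return speed to m/min: 37 * 1000/60 = 616.6666667 m/min
Return time = 1606 / 616.6666667 = 2.604324324 min
Total cycle time:
= 3.3 + 4.189565217 + 2.2 + 2.604324324 + 1.8
= 14.0939 min


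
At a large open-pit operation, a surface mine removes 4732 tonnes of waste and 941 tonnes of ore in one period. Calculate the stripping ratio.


Stripping ratio = waste tonnage / ore tonnage
= 4732 / 941
= 5.0287

5.0287


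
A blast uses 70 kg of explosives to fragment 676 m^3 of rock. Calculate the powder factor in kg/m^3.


Powder factor = explosive mass / rock volume
= 70 / 676
= 0.1036 kg/m^3

0.1036 kg/m^3


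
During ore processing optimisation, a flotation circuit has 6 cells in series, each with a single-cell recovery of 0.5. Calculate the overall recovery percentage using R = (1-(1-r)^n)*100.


98.4375%

Complement of single-cell recovery:
1 - r = 1 - 0.5 = 0.5
Raise to power n:
(1 - r)^6 = 0.5^6 = 0.015625
Overall recovery:
R = (1 - 0.015625) * 100
= 98.4375%


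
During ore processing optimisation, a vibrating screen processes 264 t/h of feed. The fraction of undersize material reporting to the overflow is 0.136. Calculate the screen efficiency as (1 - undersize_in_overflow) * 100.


Screen efficiency = (1 - fraction of undersize in overflow) * 100
= (1 - 0.136) * 100
= 0.864 * 100
= 86.4%

86.4%


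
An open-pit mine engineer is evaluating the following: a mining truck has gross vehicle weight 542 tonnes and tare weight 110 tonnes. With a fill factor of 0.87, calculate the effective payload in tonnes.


375.84 tonnes

Maximum payload = gross - tare
= 542 - 110 = 432 tonnes
Effective payload = max payload * fill factor
= 432 * 0.87
= 375.84 tonnes


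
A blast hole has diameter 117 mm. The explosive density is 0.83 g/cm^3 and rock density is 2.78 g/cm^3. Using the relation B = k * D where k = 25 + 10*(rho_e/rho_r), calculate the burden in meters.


3.2743 m

First, compute k:
rho_e / rho_r = 0.83 / 2.78 = 0.2985611511
k = 25 + 10 * 0.2985611511 = 27.98561151
Then, compute burden:
B = k * D / 1000 = 27.98561151 * 117 / 1000
= 3274.316547 / 1000
= 3.2743 m


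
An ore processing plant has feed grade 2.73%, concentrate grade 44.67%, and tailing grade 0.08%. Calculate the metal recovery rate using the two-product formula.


Using the two-product formula:
R = 100 * c * (f - t) / (f * (c - t))
Numerator = 100 * 44.67 * (2.73 - 0.08)
= 100 * 44.67 * 2.65
= 11837.55
Denominator = 2.73 * (44.67 - 0.08)
= 2.73 * 44.59
= 121.7307
R = 11837.55 / 121.7307
= 97.2438%

97.2438%


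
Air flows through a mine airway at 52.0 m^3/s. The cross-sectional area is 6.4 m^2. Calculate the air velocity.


8.125 m/s

Velocity = flow rate / cross-sectional area
= 52.0 / 6.4
= 8.125 m/s


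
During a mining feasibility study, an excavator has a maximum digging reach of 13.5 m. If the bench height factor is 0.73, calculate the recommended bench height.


Bench height = reach * factor
= 13.5 * 0.73
= 9.855 m

9.855 m


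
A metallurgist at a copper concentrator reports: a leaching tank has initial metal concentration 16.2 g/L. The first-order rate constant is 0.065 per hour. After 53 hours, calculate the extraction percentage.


Compute the exponent:
-k * t = -0.065 * 53 = -3.445
Remaining concentration:
C = 16.2 * exp(-3.445)
= 16.2 * 0.03190476204
= 0.5168571451 g/L
Extracted = 16.2 - 0.5168571451 = 15.68314285 g/L
Extraction % = 15.68314285 / 16.2 * 100
= 96.8095%

96.8095%


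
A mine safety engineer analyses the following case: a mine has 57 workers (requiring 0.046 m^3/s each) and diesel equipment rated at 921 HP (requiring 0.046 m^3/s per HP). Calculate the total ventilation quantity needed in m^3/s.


Airflow for workers:
Q_people = 57 * 0.046 = 2.622 m^3/s
Airflow for diesel equipment:
Q_diesel = 921 * 0.046 = 42.366 m^3/s
Total ventilation:
Q_total = 2.622 + 42.366
= 44.988 m^3/s

44.988 m^3/s


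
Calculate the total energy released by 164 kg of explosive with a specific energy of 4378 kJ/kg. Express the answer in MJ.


Energy = mass * specific_energy / 1000
= 164 * 4378 / 1000
= 717992 / 1000
= 717.992 MJ

717.992 MJ


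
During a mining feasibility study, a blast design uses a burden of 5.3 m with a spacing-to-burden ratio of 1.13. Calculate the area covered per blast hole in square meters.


First, find the spacing:
Spacing = burden * ratio = 5.3 * 1.13
= 5.989 m
Then, calculate the area:
Area = burden * spacing = 5.3 * 5.989
= 31.7417 m^2

31.7417 m^2


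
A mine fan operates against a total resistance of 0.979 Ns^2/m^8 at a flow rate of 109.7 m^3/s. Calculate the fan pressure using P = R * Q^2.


11781.3741 Pa

Compute Q^2:
Q^2 = 109.7^2 = 12034.09
Compute pressure:
P = R * Q^2 = 0.979 * 12034.09
= 11781.3741 Pa


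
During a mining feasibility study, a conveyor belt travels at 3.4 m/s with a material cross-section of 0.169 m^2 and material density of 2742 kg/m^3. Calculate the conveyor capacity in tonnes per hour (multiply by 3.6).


5671.9915 t/h

Volumetric flow = speed * area
= 3.4 * 0.169 = 0.5746 m^3/s
Mass flow = volumetric * density
= 0.5746 * 2742 = 1575.5532 kg/s
Convert to t/h: multiply by 3.6
Capacity = 1575.5532 * 3.6
= 5671.9915 t/h


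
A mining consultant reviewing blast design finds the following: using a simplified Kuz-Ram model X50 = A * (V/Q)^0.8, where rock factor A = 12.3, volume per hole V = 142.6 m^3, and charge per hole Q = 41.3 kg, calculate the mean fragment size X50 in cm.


33.1467 cm

Compute V/Q:
V/Q = 142.6 / 41.3 = 3.452784504
Raise to the power 0.8:
(V/Q)^0.8 = 3.452784504^0.8 = 2.694856096
Multiply by A:
X50 = 12.3 * 2.694856096
= 33.1467 cm


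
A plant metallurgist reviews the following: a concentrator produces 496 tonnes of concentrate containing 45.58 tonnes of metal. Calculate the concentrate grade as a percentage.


Grade = (metal in concentrate / concentrate mass) * 100
= (45.58 / 496) * 100
= 0.09189516129 * 100
= 9.1895%

9.1895%


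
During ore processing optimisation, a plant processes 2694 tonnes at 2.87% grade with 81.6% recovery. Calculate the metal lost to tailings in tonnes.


Total metal in feed:
= 2694 * 2.87 / 100 = 77.3178 tonnes
Metal recovered:
= 77.3178 * 81.6 / 100 = 63.0913248 tonnes
Metal lost to tailings:
= 77.3178 - 63.0913248
= 14.2265 tonnes

14.2265 tonnes


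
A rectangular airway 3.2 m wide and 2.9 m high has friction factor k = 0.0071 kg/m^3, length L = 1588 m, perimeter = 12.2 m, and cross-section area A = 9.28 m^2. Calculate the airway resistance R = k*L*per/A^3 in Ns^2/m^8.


Compute the numerator:
k * L * per = 0.0071 * 1588 * 12.2
= 137.55256
Compute the denominator:
A^3 = 9.28^3 = 799.178752
Resistance:
R = 137.55256 / 799.178752
= 0.1721 Ns^2/m^8

0.1721 Ns^2/m^8


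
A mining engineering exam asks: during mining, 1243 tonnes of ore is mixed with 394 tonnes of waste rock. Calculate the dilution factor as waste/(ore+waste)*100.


Total material = ore + waste
= 1243 + 394 = 1637 tonnes
Dilution = waste / total * 100
= 394 / 1637 * 100
= 0.2406841784 * 100
= 24.0684%

24.0684%


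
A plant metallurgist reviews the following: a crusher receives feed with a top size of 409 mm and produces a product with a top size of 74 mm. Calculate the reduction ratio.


5.527

Reduction ratio = feed size / product size
= 409 / 74
= 5.527


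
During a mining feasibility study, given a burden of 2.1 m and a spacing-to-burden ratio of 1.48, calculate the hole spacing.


Spacing = burden * ratio
= 2.1 * 1.48
= 3.108 m

3.108 m


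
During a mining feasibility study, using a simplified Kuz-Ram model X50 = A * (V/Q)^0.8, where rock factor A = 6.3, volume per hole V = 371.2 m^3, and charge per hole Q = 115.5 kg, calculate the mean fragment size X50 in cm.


16.031 cm

Compute V/Q:
V/Q = 371.2 / 115.5 = 3.213852814
Raise to the power 0.8:
(V/Q)^0.8 = 3.213852814^0.8 = 2.544607405
Multiply by A:
X50 = 6.3 * 2.544607405
= 16.031 cm


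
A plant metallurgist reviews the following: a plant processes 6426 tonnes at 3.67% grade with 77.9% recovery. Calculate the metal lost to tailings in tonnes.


Total metal in feed:
= 6426 * 3.67 / 100 = 235.8342 tonnes
Metal recovered:
= 235.8342 * 77.9 / 100 = 183.7148418 tonnes
Metal lost to tailings:
= 235.8342 - 183.7148418
= 52.1194 tonnes

52.1194 tonnes


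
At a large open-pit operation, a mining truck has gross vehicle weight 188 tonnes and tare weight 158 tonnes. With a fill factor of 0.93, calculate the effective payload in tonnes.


Maximum payload = gross - tare
= 188 - 158 = 30 tonnes
Effective payload = max payload * fill factor
= 30 * 0.93
= 27.9 tonnes

27.9 tonnes


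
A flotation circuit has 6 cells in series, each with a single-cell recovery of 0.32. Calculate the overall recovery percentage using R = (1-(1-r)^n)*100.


Complement of single-cell recovery:
1 - r = 1 - 0.32 = 0.68
Raise to power n:
(1 - r)^6 = 0.68^6 = 0.09886748262
Overall recovery:
R = (1 - 0.09886748262) * 100
= 90.1133%

90.1133%


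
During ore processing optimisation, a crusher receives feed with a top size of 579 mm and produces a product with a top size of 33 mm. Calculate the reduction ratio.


17.5455

Reduction ratio = feed size / product size
= 579 / 33
= 17.5455


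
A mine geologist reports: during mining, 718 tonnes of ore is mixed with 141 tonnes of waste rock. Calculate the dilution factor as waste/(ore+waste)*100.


Total material = ore + waste
= 718 + 141 = 859 tonnes
Dilution = waste / total * 100
= 141 / 859 * 100
= 0.1641443539 * 100
= 16.4144%

16.4144%


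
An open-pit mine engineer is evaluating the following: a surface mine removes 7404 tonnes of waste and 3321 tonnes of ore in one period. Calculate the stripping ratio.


Stripping ratio = waste tonnage / ore tonnage
= 7404 / 3321
= 2.2294

2.2294


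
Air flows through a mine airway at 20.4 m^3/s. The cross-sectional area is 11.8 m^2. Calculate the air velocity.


1.7288 m/s

Velocity = flow rate / cross-sectional area
= 20.4 / 11.8
= 1.7288 m/s


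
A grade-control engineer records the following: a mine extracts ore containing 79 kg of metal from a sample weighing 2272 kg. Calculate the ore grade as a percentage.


3.4771%

Ore grade = (metal mass / ore mass) * 100
= (79 / 2272) * 100
= 0.03477112676 * 100
= 3.4771%


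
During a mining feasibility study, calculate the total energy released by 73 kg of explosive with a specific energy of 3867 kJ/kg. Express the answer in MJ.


282.291 MJ

Energy = mass * specific_energy / 1000
= 73 * 3867 / 1000
= 282291 / 1000
= 282.291 MJ


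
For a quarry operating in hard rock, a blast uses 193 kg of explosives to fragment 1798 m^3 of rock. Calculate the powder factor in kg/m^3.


0.1073 kg/m^3

Powder factor = explosive mass / rock volume
= 193 / 1798
= 0.1073 kg/m^3


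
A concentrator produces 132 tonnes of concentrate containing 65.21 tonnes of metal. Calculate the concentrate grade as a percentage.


Grade = (metal in concentrate / concentrate mass) * 100
= (65.21 / 132) * 100
= 0.4940151515 * 100
= 49.4015%

49.4015%


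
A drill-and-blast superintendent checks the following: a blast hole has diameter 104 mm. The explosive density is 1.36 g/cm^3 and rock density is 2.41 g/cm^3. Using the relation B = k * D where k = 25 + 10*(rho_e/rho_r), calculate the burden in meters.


3.1869 m

First, compute k:
rho_e / rho_r = 1.36 / 2.41 = 0.5643153527
k = 25 + 10 * 0.5643153527 = 30.64315353
Then, compute burden:
B = k * D / 1000 = 30.64315353 * 104 / 1000
= 3186.887967 / 1000
= 3.1869 m


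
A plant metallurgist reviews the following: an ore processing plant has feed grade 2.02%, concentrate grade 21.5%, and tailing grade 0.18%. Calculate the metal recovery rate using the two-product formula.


Using the two-product formula:
R = 100 * c * (f - t) / (f * (c - t))
Numerator = 100 * 21.5 * (2.02 - 0.18)
= 100 * 21.5 * 1.84
= 3956.0
Denominator = 2.02 * (21.5 - 0.18)
= 2.02 * 21.32
= 43.0664
R = 3956.0 / 43.0664
= 91.8582%

91.8582%


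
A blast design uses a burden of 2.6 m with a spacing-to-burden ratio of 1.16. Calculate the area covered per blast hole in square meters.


7.8416 m^2

First, find the spacing:
Spacing = burden * ratio = 2.6 * 1.16
= 3.016 m
Then, calculate the area:
Area = burden * spacing = 2.6 * 3.016
= 7.8416 m^2


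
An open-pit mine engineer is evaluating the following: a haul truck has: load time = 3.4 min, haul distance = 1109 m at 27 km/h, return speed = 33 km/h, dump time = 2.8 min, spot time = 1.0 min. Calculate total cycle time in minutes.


11.6808 min

Convert haul speed to m/min: 27 * 1000/60 = 450 m/min
Haul time = 1109 / 450 = 2.464444444 min
Convert return speed to m/min: 33 * 1000/60 = 550 m/min
Return time = 1109 / 550 = 2.016363636 min
Total cycle time:
= 3.4 + 2.464444444 + 2.8 + 2.016363636 + 1.0
= 11.6808 min


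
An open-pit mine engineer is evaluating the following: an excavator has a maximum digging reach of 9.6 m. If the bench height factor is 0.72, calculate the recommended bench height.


Bench height = reach * factor
= 9.6 * 0.72
= 6.912 m

6.912 m


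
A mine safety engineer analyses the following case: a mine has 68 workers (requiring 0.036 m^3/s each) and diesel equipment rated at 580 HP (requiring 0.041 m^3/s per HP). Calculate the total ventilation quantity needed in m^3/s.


26.228 m^3/s

Airflow for workers:
Q_people = 68 * 0.036 = 2.448 m^3/s
Airflow for diesel equipment:
Q_diesel = 580 * 0.041 = 23.78 m^3/s
Total ventilation:
Q_total = 2.448 + 23.78
= 26.228 m^3/s


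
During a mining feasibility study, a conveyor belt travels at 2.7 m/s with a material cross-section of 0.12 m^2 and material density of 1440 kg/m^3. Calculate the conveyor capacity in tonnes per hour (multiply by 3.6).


Volumetric flow = speed * area
= 2.7 * 0.12 = 0.324 m^3/s
Mass flow = volumetric * density
= 0.324 * 1440 = 466.56 kg/s
Convert to t/h: multiply by 3.6
Capacity = 466.56 * 3.6
= 1679.616 t/h

1679.616 t/h


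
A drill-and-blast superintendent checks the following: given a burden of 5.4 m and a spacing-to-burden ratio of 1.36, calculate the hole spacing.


7.344 m

Spacing = burden * ratio
= 5.4 * 1.36
= 7.344 m


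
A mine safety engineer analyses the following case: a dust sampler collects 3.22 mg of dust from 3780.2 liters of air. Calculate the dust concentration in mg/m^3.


0.8518 mg/m^3

Convert liters to m^3: 1 m^3 = 1000 L
Concentration = mass / volume * 1000
= 3.22 / 3780.2 * 1000
= 0.0008518067827 * 1000
= 0.8518 mg/m^3


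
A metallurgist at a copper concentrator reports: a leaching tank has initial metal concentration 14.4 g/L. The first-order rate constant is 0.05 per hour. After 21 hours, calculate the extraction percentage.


65.0062%

Compute the exponent:
-k * t = -0.05 * 21 = -1.05
Remaining concentration:
C = 14.4 * exp(-1.05)
= 14.4 * 0.3499377491
= 5.039103587 g/L
Extracted = 14.4 - 5.039103587 = 9.360896413 g/L
Extraction % = 9.360896413 / 14.4 * 100
= 65.0062%


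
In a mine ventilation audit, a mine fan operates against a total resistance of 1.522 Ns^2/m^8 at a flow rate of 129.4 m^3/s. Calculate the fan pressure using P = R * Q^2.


25484.9159 Pa

Compute Q^2:
Q^2 = 129.4^2 = 16744.36
Compute pressure:
P = R * Q^2 = 1.522 * 16744.36
= 25484.9159 Pa


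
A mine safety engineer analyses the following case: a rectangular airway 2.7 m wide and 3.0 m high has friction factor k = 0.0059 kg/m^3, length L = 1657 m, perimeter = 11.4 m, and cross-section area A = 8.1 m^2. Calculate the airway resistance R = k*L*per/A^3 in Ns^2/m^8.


Compute the numerator:
k * L * per = 0.0059 * 1657 * 11.4
= 111.44982
Compute the denominator:
A^3 = 8.1^3 = 531.441
Resistance:
R = 111.44982 / 531.441
= 0.2097 Ns^2/m^8

0.2097 Ns^2/m^8


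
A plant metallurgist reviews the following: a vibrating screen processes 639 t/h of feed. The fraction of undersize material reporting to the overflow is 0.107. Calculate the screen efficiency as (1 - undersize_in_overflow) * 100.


Screen efficiency = (1 - fraction of undersize in overflow) * 100
= (1 - 0.107) * 100
= 0.893 * 100
= 89.3%

89.3%


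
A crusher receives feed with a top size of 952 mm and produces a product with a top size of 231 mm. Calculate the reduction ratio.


4.1212

Reduction ratio = feed size / product size
= 952 / 231
= 4.1212


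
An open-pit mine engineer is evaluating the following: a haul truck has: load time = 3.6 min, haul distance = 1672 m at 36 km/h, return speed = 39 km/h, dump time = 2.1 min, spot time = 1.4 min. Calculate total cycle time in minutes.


12.459 min

Convert haul speed to m/min: 36 * 1000/60 = 600 m/min
Haul time = 1672 / 600 = 2.786666667 min
Convert return speed to m/min: 39 * 1000/60 = 650 m/min
Return time = 1672 / 650 = 2.572307692 min
Total cycle time:
= 3.6 + 2.786666667 + 2.1 + 2.572307692 + 1.4
= 12.459 min


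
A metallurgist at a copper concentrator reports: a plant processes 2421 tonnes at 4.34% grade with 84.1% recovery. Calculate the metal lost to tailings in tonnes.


Total metal in feed:
= 2421 * 4.34 / 100 = 105.0714 tonnes
Metal recovered:
= 105.0714 * 84.1 / 100 = 88.3650474 tonnes
Metal lost to tailings:
= 105.0714 - 88.3650474
= 16.7064 tonnes

16.7064 tonnes


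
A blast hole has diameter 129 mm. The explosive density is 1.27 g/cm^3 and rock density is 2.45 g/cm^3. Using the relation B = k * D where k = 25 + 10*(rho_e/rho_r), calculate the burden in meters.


First, compute k:
rho_e / rho_r = 1.27 / 2.45 = 0.5183673469
k = 25 + 10 * 0.5183673469 = 30.18367347
Then, compute burden:
B = k * D / 1000 = 30.18367347 * 129 / 1000
= 3893.693878 / 1000
= 3.8937 m

3.8937 m


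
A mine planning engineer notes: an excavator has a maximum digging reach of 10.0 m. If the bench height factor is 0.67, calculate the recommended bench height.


Bench height = reach * factor
= 10.0 * 0.67
= 6.7 m

6.7 m


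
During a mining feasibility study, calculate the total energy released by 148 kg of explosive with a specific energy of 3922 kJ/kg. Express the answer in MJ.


580.456 MJ

Energy = mass * specific_energy / 1000
= 148 * 3922 / 1000
= 580456 / 1000
= 580.456 MJ


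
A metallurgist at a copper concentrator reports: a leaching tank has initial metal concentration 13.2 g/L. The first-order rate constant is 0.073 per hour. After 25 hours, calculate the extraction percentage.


83.8782%

Compute the exponent:
-k * t = -0.073 * 25 = -1.825
Remaining concentration:
C = 13.2 * exp(-1.825)
= 13.2 * 0.1612176441
= 2.128072903 g/L
Extracted = 13.2 - 2.128072903 = 11.0719271 g/L
Extraction % = 11.0719271 / 13.2 * 100
= 83.8782%


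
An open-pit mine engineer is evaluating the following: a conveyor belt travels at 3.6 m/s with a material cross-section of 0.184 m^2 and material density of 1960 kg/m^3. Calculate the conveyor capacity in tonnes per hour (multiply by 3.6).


4673.8944 t/h

Volumetric flow = speed * area
= 3.6 * 0.184 = 0.6624 m^3/s
Mass flow = volumetric * density
= 0.6624 * 1960 = 1298.304 kg/s
Convert to t/h: multiply by 3.6
Capacity = 1298.304 * 3.6
= 4673.8944 t/h


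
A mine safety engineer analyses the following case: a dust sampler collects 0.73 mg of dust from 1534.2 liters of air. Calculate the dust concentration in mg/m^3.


Convert liters to m^3: 1 m^3 = 1000 L
Concentration = mass / volume * 1000
= 0.73 / 1534.2 * 1000
= 0.0004758180159 * 1000
= 0.4758 mg/m^3

0.4758 mg/m^3


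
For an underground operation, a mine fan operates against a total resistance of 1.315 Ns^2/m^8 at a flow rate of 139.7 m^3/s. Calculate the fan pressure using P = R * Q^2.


Compute Q^2:
Q^2 = 139.7^2 = 19516.09
Compute pressure:
P = R * Q^2 = 1.315 * 19516.09
= 25663.6584 Pa

25663.6584 Pa


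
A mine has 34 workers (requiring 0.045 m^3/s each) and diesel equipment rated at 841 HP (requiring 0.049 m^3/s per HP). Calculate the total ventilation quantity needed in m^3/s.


42.739 m^3/s

Airflow for workers:
Q_people = 34 * 0.045 = 1.53 m^3/s
Airflow for diesel equipment:
Q_diesel = 841 * 0.049 = 41.209 m^3/s
Total ventilation:
Q_total = 1.53 + 41.209
= 42.739 m^3/s


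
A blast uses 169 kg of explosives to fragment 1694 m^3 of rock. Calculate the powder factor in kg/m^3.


Powder factor = explosive mass / rock volume
= 169 / 1694
= 0.0998 kg/m^3

0.0998 kg/m^3


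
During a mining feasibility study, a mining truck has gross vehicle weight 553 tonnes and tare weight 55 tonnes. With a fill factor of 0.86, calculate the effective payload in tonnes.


Maximum payload = gross - tare
= 553 - 55 = 498 tonnes
Effective payload = max payload * fill factor
= 498 * 0.86
= 428.28 tonnes

428.28 tonnes


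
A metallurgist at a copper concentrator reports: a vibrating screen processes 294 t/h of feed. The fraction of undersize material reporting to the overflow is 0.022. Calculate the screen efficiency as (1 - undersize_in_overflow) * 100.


97.8%

Screen efficiency = (1 - fraction of undersize in overflow) * 100
= (1 - 0.022) * 100
= 0.978 * 100
= 97.8%


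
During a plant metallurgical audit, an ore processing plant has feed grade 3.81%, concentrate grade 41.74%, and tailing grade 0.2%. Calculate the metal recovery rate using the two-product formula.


95.2068%

Using the two-product formula:
R = 100 * c * (f - t) / (f * (c - t))
Numerator = 100 * 41.74 * (3.81 - 0.2)
= 100 * 41.74 * 3.61
= 15068.14
Denominator = 3.81 * (41.74 - 0.2)
= 3.81 * 41.54
= 158.2674
R = 15068.14 / 158.2674
= 95.2068%


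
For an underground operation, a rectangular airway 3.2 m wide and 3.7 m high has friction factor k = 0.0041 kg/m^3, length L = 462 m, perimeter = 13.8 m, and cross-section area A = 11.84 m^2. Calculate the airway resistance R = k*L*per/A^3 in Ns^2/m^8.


0.0157 Ns^2/m^8

Compute the numerator:
k * L * per = 0.0041 * 462 * 13.8
= 26.13996
Compute the denominator:
A^3 = 11.84^3 = 1659.797504
Resistance:
R = 26.13996 / 1659.797504
= 0.0157 Ns^2/m^8


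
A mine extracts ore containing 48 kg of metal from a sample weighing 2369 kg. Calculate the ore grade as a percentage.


2.0262%

Ore grade = (metal mass / ore mass) * 100
= (48 / 2369) * 100
= 0.0202617138 * 100
= 2.0262%


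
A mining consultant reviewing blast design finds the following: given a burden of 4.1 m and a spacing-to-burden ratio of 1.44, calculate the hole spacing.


5.904 m

Spacing = burden * ratio
= 4.1 * 1.44
= 5.904 m


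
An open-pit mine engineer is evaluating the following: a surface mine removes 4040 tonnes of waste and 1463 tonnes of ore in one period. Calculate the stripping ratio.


Stripping ratio = waste tonnage / ore tonnage
= 4040 / 1463
= 2.7614

2.7614


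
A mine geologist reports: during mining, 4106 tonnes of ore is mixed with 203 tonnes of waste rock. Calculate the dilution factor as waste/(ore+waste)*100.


Total material = ore + waste
= 4106 + 203 = 4309 tonnes
Dilution = waste / total * 100
= 203 / 4309 * 100
= 0.04711069854 * 100
= 4.7111%

4.7111%


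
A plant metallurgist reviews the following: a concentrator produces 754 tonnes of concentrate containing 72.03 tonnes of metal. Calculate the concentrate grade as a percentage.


9.5531%

Grade = (metal in concentrate / concentrate mass) * 100
= (72.03 / 754) * 100
= 0.09553050398 * 100
= 9.5531%
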